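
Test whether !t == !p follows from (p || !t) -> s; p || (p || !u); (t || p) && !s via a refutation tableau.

Initial set: {((p || !t) -> s); (p || (p || !u)); ((t || p) && !s); !(!t == !p)}.
((t || p) && !s): α-rule — add (t || p), !s.
((p || !t) -> s): β-rule — branch into !(p || !t)  //  s.
  branch 1 (add !(p || !t)):
    !(p || !t): α-rule — add !p, !!t.
    (p || (p || !u)): β-rule — branch into p  //  (p || !u).
      branch 1.1 (add p):
        × closes — contains both p and !p.
      branch 1.2 (add (p || !u)):
        !(!t == !p): β-rule — branch into !t, !!p  //  !!t, !p.
          branch 1.2.1 (add !t, !!p):
            × closes — contains both t and !t.
          branch 1.2.2 (add !!t, !p):
            (t || p): β-rule — branch into t  //  p.
              branch 1.2.2.1 (add t):
                (p || !u): β-rule — branch into p  //  !u.
                  branch 1.2.2.1.1 (add p):
                    × closes — contains both p and !p.
                  branch 1.2.2.1.2 (add !u):
                    ○ open, literals {p=0, s=0, t=1, u=0}.
              branch 1.2.2.2 (add p):
                × closes — contains both p and !p.
  branch 2 (add s):
    × closes — contains both s and !s.
5 branches closed, 1 open.
An open branch gives a countermodel: p=0, s=0, t=1, u=0 (unmentioned atoms arbitrary); the premises hold there but the conclusion fails.

No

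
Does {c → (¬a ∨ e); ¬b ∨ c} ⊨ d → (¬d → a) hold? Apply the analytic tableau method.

Initial set: {(c → (¬a ∨ e)); (¬b ∨ c); ¬(d → (¬d → a))}.
¬(d → (¬d → a)): α-rule — add d, ¬(¬d → a).
¬(¬d → a): α-rule — add ¬d, ¬a.
× closes — contains both d and ¬d.
All 1 branch closes.
Every branch closed, so the premises entail the conclusion.

Yes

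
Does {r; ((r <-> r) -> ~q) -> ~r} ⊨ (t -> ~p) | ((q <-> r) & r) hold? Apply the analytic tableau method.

Initial set: {r; (((r <-> r) -> ~q) -> ~r); ~((t -> ~p) | ((q <-> r) & r))}.
~((t -> ~p) | ((q <-> r) & r)): α-rule — add ~(t -> ~p), ~((q <-> r) & r).
~(t -> ~p): α-rule — add t, ~~p.
(((r <-> r) -> ~q) -> ~r): β-rule — branch into ~((r <-> r) -> ~q)  //  ~r.
  branch 1 (add ~((r <-> r) -> ~q)):
    ~((r <-> r) -> ~q): α-rule — add (r <-> r), ~~q.
    ~((q <-> r) & r): β-rule — branch into ~(q <-> r)  //  ~r.
      branch 1.1 (add ~(q <-> r)):
        (r <-> r): β-rule — branch into r, r  //  ~r, ~r.
          branch 1.1.1 (add r, r):
            ~(q <-> r): β-rule — branch into q, ~r  //  ~q, r.
              branch 1.1.1.1 (add q, ~r):
                × closes — contains both r and ~r.
              branch 1.1.1.2 (add ~q, r):
                × closes — contains both q and ~q.
          branch 1.1.2 (add ~r, ~r):
            × closes — contains both r and ~r.
      branch 1.2 (add ~r):
        × closes — contains both r and ~r.
  branch 2 (add ~r):
    × closes — contains both r and ~r.
All 5 branches close.
Every branch closed, so the premises entail the conclusion.

Yes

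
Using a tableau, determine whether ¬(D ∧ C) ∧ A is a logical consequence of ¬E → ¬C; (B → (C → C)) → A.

Initial set: {(¬E → ¬C); ((B → (C → C)) → A); ¬(¬(D ∧ C) ∧ A)}.
(¬E → ¬C): β-rule — branch into ¬¬E  //  ¬C.
  branch 1 (add ¬¬E):
    ((B → (C → C)) → A): β-rule — branch into ¬(B → (C → C))  //  A.
      branch 1.1 (add ¬(B → (C → C))):
        ¬(B → (C → C)): α-rule — add B, ¬(C → C).
        ¬(C → C): α-rule — add C, ¬C.
        × closes — contains both C and ¬C.
      branch 1.2 (add A):
        ¬(¬(D ∧ C) ∧ A): β-rule — branch into ¬¬(D ∧ C)  //  ¬A.
          branch 1.2.1 (add ¬¬(D ∧ C)):
            ¬¬(D ∧ C): α-rule — add D, C.
            ○ open, literals {A=1, C=1, D=1, E=1}.
          branch 1.2.2 (add ¬A):
            × closes — contains both A and ¬A.
  branch 2 (add ¬C):
    ((B → (C → C)) → A): β-rule — branch into ¬(B → (C → C))  //  A.
      branch 2.1 (add ¬(B → (C → C))):
        ¬(B → (C → C)): α-rule — add B, ¬(C → C).
        ¬(C → C): α-rule — add C, ¬C.
        × closes — contains both C and ¬C.
      branch 2.2 (add A):
        ¬(¬(D ∧ C) ∧ A): β-rule — branch into ¬¬(D ∧ C)  //  ¬A.
          branch 2.2.1 (add ¬¬(D ∧ C)):
            ¬¬(D ∧ C): α-rule — add D, C.
            × closes — contains both C and ¬C.
          branch 2.2.2 (add ¬A):
            × closes — contains both A and ¬A.
5 branches closed, 1 open.
An open branch gives a countermodel: A=1, C=1, D=1, E=1 (unmentioned atoms arbitrary); the premises hold there but the conclusion fails.

No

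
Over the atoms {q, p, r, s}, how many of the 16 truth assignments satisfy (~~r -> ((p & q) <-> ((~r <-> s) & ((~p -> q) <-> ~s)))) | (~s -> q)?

15

Initial set: {((~~r -> ((p & q) <-> ((~r <-> s) & ((~p -> q) <-> ~s)))) | (~s -> q))}.
((~~r -> ((p & q) <-> ((~r <-> s) & ((~p -> q) <-> ~s)))) | (~s -> q)): β-rule — branch into (~~r -> ((p & q) <-> ((~r <-> s) & ((~p -> q) <-> ~s))))  //  (~s -> q).
  branch 1 (add (~~r -> ((p & q) <-> ((~r <-> s) & ((~p -> q) <-> ~s))))):
    (~~r -> ((p & q) <-> ((~r <-> s) & ((~p -> q) <-> ~s)))): β-rule — branch into ~~~r  //  ((p & q) <-> ((~r <-> s) & ((~p -> q) <-> ~s))).
      branch 1.1 (add ~~~r):
        ~~~r: drop double negation, giving ~r.
        ○ open, literals {r=false}.
      branch 1.2 (add ((p & q) <-> ((~r <-> s) & ((~p -> q) <-> ~s)))):
        ((p & q) <-> ((~r <-> s) & ((~p -> q) <-> ~s))): β-rule — branch into (p & q), ((~r <-> s) & ((~p -> q) <-> ~s))  //  ~(p & q), ~((~r <-> s) & ((~p -> q) <-> ~s)).
          branch 1.2.1 (add (p & q), ((~r <-> s) & ((~p -> q) <-> ~s))):
            (p & q): α-rule — add p, q.
            ((~r <-> s) & ((~p -> q) <-> ~s)): α-rule — add (~r <-> s), ((~p -> q) <-> ~s).
            (~r <-> s): β-rule — branch into ~r, s  //  ~~r, ~s.
              branch 1.2.1.1 (add ~r, s):
                ((~p -> q) <-> ~s): β-rule — branch into (~p -> q), ~s  //  ~(~p -> q), ~~s.
                  branch 1.2.1.1.1 (add (~p -> q), ~s):
                    × closes — contains both s and ~s.
                  branch 1.2.1.1.2 (add ~(~p -> q), ~~s):
                    ~(~p -> q): α-rule — add ~p, ~q.
                    × closes — contains both p and ~p.
              branch 1.2.1.2 (add ~~r, ~s):
                ((~p -> q) <-> ~s): β-rule — branch into (~p -> q), ~s  //  ~(~p -> q), ~~s.
                  branch 1.2.1.2.1 (add (~p -> q), ~s):
                    (~p -> q): β-rule — branch into ~~p  //  q.
                      branch 1.2.1.2.1.1 (add ~~p):
                        ○ open, literals {p=true, q=true, r=true, s=false}.
                      branch 1.2.1.2.1.2 (add q):
                        ○ open, literals {p=true, q=true, r=true, s=false}.
                  branch 1.2.1.2.2 (add ~(~p -> q), ~~s):
                    × closes — contains both s and ~s.
          branch 1.2.2 (add ~(p & q), ~((~r <-> s) & ((~p -> q) <-> ~s))):
            ~(p & q): β-rule — branch into ~p  //  ~q.
              branch 1.2.2.1 (add ~p):
                ~((~r <-> s) & ((~p -> q) <-> ~s)): β-rule — branch into ~(~r <-> s)  //  ~((~p -> q) <-> ~s).
                  branch 1.2.2.1.1 (add ~(~r <-> s)):
                    ~(~r <-> s): β-rule — branch into ~r, ~s  //  ~~r, s.
                      branch 1.2.2.1.1.1 (add ~r, ~s):
                        ○ open, literals {p=false, r=false, s=false}.
                      branch 1.2.2.1.1.2 (add ~~r, s):
                        ○ open, literals {p=false, r=true, s=true}.
                  branch 1.2.2.1.2 (add ~((~p -> q) <-> ~s)):
                    ~((~p -> q) <-> ~s): β-rule — branch into (~p -> q), ~~s  //  ~(~p -> q), ~s.
                      branch 1.2.2.1.2.1 (add (~p -> q), ~~s):
                        (~p -> q): β-rule — branch into ~~p  //  q.
                          branch 1.2.2.1.2.1.1 (add ~~p):
                            × closes — contains both p and ~p.
                          branch 1.2.2.1.2.1.2 (add q):
                            ○ open, literals {p=false, q=true, s=true}.
                      branch 1.2.2.1.2.2 (add ~(~p -> q), ~s):
                        ~(~p -> q): α-rule — add ~p, ~q.
                        ○ open, literals {p=false, q=false, s=false}.
              branch 1.2.2.2 (add ~q):
                ~((~r <-> s) & ((~p -> q) <-> ~s)): β-rule — branch into ~(~r <-> s)  //  ~((~p -> q) <-> ~s).
                  branch 1.2.2.2.1 (add ~(~r <-> s)):
                    ~(~r <-> s): β-rule — branch into ~r, ~s  //  ~~r, s.
                      branch 1.2.2.2.1.1 (add ~r, ~s):
                        ○ open, literals {q=false, r=false, s=false}.
                      branch 1.2.2.2.1.2 (add ~~r, s):
                        ○ open, literals {q=false, r=true, s=true}.
                  branch 1.2.2.2.2 (add ~((~p -> q) <-> ~s)):
                    ~((~p -> q) <-> ~s): β-rule — branch into (~p -> q), ~~s  //  ~(~p -> q), ~s.
                      branch 1.2.2.2.2.1 (add (~p -> q), ~~s):
                        (~p -> q): β-rule — branch into ~~p  //  q.
                          branch 1.2.2.2.2.1.1 (add ~~p):
                            ○ open, literals {p=true, q=false, s=true}.
                          branch 1.2.2.2.2.1.2 (add q):
                            × closes — contains both q and ~q.
                      branch 1.2.2.2.2.2 (add ~(~p -> q), ~s):
                        ~(~p -> q): α-rule — add ~p, ~q.
                        ○ open, literals {p=false, q=false, s=false}.
  branch 2 (add (~s -> q)):
    (~s -> q): β-rule — branch into ~~s  //  q.
      branch 2.1 (add ~~s):
        ○ open, literals {s=true}.
      branch 2.2 (add q):
        ○ open, literals {q=true}.
5 branches closed, 13 open.
Each open branch fixes some atoms; the unmentioned ones are free. Counting distinct full assignments: branch {r=false} (q, p, s) contributes 8 new; branch {p=true, q=true, r=true, s=false} (none free) contributes 1 new; branch {p=true, q=true, r=true, s=false} (none free) contributes 0 new; branch {p=false, r=false, s=false} (q) contributes 0 new; branch {p=false, r=true, s=true} (q) contributes 2 new; branch {p=false, q=true, s=true} (r) contributes 0 new; branch {p=false, q=false, s=false} (r) contributes 1 new; branch {q=false, r=false, s=false} (p) contributes 0 new; branch {q=false, r=true, s=true} (p) contributes 1 new; branch {p=true, q=false, s=true} (r) contributes 0 new; branch {p=false, q=false, s=false} (r) contributes 0 new; branch {s=true} (q, p, r) contributes 1 new; branch {q=true} (p, r, s) contributes 1 new. Total: 15.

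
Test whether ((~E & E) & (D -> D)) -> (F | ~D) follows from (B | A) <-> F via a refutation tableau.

Yes

Initial set: {((B | A) <-> F); ~(((~E & E) & (D -> D)) -> (F | ~D))}.
~(((~E & E) & (D -> D)) -> (F | ~D)): α-rule — add ((~E & E) & (D -> D)), ~(F | ~D).
((~E & E) & (D -> D)): α-rule — add (~E & E), (D -> D).
~(F | ~D): α-rule — add ~F, ~~D.
(~E & E): α-rule — add ~E, E.
× closes — contains both E and ~E.
All 1 branch closes.
Every branch closed, so the premises entail the conclusion.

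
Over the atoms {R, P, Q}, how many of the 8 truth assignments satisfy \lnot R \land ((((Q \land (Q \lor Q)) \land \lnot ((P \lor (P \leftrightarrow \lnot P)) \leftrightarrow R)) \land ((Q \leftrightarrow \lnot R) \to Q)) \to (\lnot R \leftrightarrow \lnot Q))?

Initial set: {(\lnot R \land ((((Q \land (Q \lor Q)) \land \lnot ((P \lor (P \leftrightarrow \lnot P)) \leftrightarrow R)) \land ((Q \leftrightarrow \lnot R) \to Q)) \to (\lnot R \leftrightarrow \lnot Q)))}.
(\lnot R \land ((((Q \land (Q \lor Q)) \land \lnot ((P \lor (P \leftrightarrow \lnot P)) \leftrightarrow R)) \land ((Q \leftrightarrow \lnot R) \to Q)) \to (\lnot R \leftrightarrow \lnot Q))): α-rule — add \lnot R, ((((Q \land (Q \lor Q)) \land \lnot ((P \lor (P \leftrightarrow \lnot P)) \leftrightarrow R)) \land ((Q \leftrightarrow \lnot R) \to Q)) \to (\lnot R \leftrightarrow \lnot Q)).
((((Q \land (Q \lor Q)) \land \lnot ((P \lor (P \leftrightarrow \lnot P)) \leftrightarrow R)) \land ((Q \leftrightarrow \lnot R) \to Q)) \to (\lnot R \leftrightarrow \lnot Q)): β-rule — branch into \lnot (((Q \land (Q \lor Q)) \land \lnot ((P \lor (P \leftrightarrow \lnot P)) \leftrightarrow R)) \land ((Q \leftrightarrow \lnot R) \to Q))  //  (\lnot R \leftrightarrow \lnot Q).
  branch 1 (add \lnot (((Q \land (Q \lor Q)) \land \lnot ((P \lor (P \leftrightarrow \lnot P)) \leftrightarrow R)) \land ((Q \leftrightarrow \lnot R) \to Q))):
    \lnot (((Q \land (Q \lor Q)) \land \lnot ((P \lor (P \leftrightarrow \lnot P)) \leftrightarrow R)) \land ((Q \leftrightarrow \lnot R) \to Q)): β-rule — branch into \lnot ((Q \land (Q \lor Q)) \land \lnot ((P \lor (P \leftrightarrow \lnot P)) \leftrightarrow R))  //  \lnot ((Q \leftrightarrow \lnot R) \to Q).
      branch 1.1 (add \lnot ((Q \land (Q \lor Q)) \land \lnot ((P \lor (P \leftrightarrow \lnot P)) \leftrightarrow R))):
        \lnot ((Q \land (Q \lor Q)) \land \lnot ((P \lor (P \leftrightarrow \lnot P)) \leftrightarrow R)): β-rule — branch into \lnot (Q \land (Q \lor Q))  //  \lnot \lnot ((P \lor (P \leftrightarrow \lnot P)) \leftrightarrow R).
          branch 1.1.1 (add \lnot (Q \land (Q \lor Q))):
            \lnot (Q \land (Q \lor Q)): β-rule — branch into \lnot Q  //  \lnot (Q \lor Q).
              branch 1.1.1.1 (add \lnot Q):
                ○ open, literals {Q=F, R=F}.
              branch 1.1.1.2 (add \lnot (Q \lor Q)):
                \lnot (Q \lor Q): α-rule — add \lnot Q, \lnot Q.
                ○ open, literals {Q=F, R=F}.
          branch 1.1.2 (add \lnot \lnot ((P \lor (P \leftrightarrow \lnot P)) \leftrightarrow R)):
            \lnot \lnot ((P \lor (P \leftrightarrow \lnot P)) \leftrightarrow R): β-rule — branch into (P \lor (P \leftrightarrow \lnot P)), R  //  \lnot (P \lor (P \leftrightarrow \lnot P)), \lnot R.
              branch 1.1.2.1 (add (P \lor (P \leftrightarrow \lnot P)), R):
                × closes — contains both R and \lnot R.
              branch 1.1.2.2 (add \lnot (P \lor (P \leftrightarrow \lnot P)), \lnot R):
                \lnot (P \lor (P \leftrightarrow \lnot P)): α-rule — add \lnot P, \lnot (P \leftrightarrow \lnot P).
                \lnot (P \leftrightarrow \lnot P): β-rule — branch into P, \lnot \lnot P  //  \lnot P, \lnot P.
                  branch 1.1.2.2.1 (add P, \lnot \lnot P):
                    × closes — contains both P and \lnot P.
                  branch 1.1.2.2.2 (add \lnot P, \lnot P):
                    ○ open, literals {P=F, R=F}.
      branch 1.2 (add \lnot ((Q \leftrightarrow \lnot R) \to Q)):
        \lnot ((Q \leftrightarrow \lnot R) \to Q): α-rule — add (Q \leftrightarrow \lnot R), \lnot Q.
        (Q \leftrightarrow \lnot R): β-rule — branch into Q, \lnot R  //  \lnot Q, \lnot \lnot R.
          branch 1.2.1 (add Q, \lnot R):
            × closes — contains both Q and \lnot Q.
          branch 1.2.2 (add \lnot Q, \lnot \lnot R):
            × closes — contains both R and \lnot R.
  branch 2 (add (\lnot R \leftrightarrow \lnot Q)):
    (\lnot R \leftrightarrow \lnot Q): β-rule — branch into \lnot R, \lnot Q  //  \lnot \lnot R, \lnot \lnot Q.
      branch 2.1 (add \lnot R, \lnot Q):
        ○ open, literals {Q=F, R=F}.
      branch 2.2 (add \lnot \lnot R, \lnot \lnot Q):
        × closes — contains both R and \lnot R.
5 branches closed, 4 open.
Each open branch fixes some atoms; the unmentioned ones are free. Counting distinct full assignments: branch {Q=F, R=F} (P) contributes 2 new; branch {Q=F, R=F} (P) contributes 0 new; branch {P=F, R=F} (Q) contributes 1 new; branch {Q=F, R=F} (P) contributes 0 new. Total: 3.

3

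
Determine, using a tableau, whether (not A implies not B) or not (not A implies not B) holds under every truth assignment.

Valid

Assume the negation and expand:
Initial set: {not ((not A implies not B) or not (not A implies not B))}.
not ((not A implies not B) or not (not A implies not B)): α-rule — add not (not A implies not B), not not (not A implies not B).
not (not A implies not B): α-rule — add not A, not not B.
not not (not A implies not B): β-rule — branch into not not A  //  not B.
  branch 1 (add not not A):
    × closes — contains both A and not A.
  branch 2 (add not B):
    × closes — contains both B and not B.
All 2 branches close.
Every branch closed, so the negation is unsatisfiable and the formula is valid.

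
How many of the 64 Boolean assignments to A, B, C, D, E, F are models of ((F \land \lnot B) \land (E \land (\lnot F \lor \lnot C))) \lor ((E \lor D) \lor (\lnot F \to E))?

Initial set: {(((F \land \lnot B) \land (E \land (\lnot F \lor \lnot C))) \lor ((E \lor D) \lor (\lnot F \to E)))}.
(((F \land \lnot B) \land (E \land (\lnot F \lor \lnot C))) \lor ((E \lor D) \lor (\lnot F \to E))): β-rule — branch into ((F \land \lnot B) \land (E \land (\lnot F \lor \lnot C)))  //  ((E \lor D) \lor (\lnot F \to E)).
  branch 1 (add ((F \land \lnot B) \land (E \land (\lnot F \lor \lnot C)))):
    ((F \land \lnot B) \land (E \land (\lnot F \lor \lnot C))): α-rule — add (F \land \lnot B), (E \land (\lnot F \lor \lnot C)).
    (F \land \lnot B): α-rule — add F, \lnot B.
    (E \land (\lnot F \lor \lnot C)): α-rule — add E, (\lnot F \lor \lnot C).
    (\lnot F \lor \lnot C): β-rule — branch into \lnot F  //  \lnot C.
      branch 1.1 (add \lnot F):
        × closes — contains both F and \lnot F.
      branch 1.2 (add \lnot C):
        ○ open, literals {B=0, C=0, E=1, F=1}.
  branch 2 (add ((E \lor D) \lor (\lnot F \to E))):
    ((E \lor D) \lor (\lnot F \to E)): β-rule — branch into (E \lor D)  //  (\lnot F \to E).
      branch 2.1 (add (E \lor D)):
        (E \lor D): β-rule — branch into E  //  D.
          branch 2.1.1 (add E):
            ○ open, literals {E=1}.
          branch 2.1.2 (add D):
            ○ open, literals {D=1}.
      branch 2.2 (add (\lnot F \to E)):
        (\lnot F \to E): β-rule — branch into \lnot \lnot F  //  E.
          branch 2.2.1 (add \lnot \lnot F):
            ○ open, literals {F=1}.
          branch 2.2.2 (add E):
            ○ open, literals {E=1}.
1 branch closed, 5 open.
Each open branch fixes some atoms; the unmentioned ones are free. Counting distinct full assignments: branch {B=0, C=0, E=1, F=1} (A, D) contributes 4 new; branch {E=1} (A, B, C, D, F) contributes 28 new; branch {D=1} (A, B, C, E, F) contributes 16 new; branch {F=1} (A, B, C, D, E) contributes 8 new; branch {E=1} (A, B, C, D, F) contributes 0 new. Total: 56.

56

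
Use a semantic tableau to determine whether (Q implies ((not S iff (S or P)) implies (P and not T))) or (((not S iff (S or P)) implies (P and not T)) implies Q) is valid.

Assume the negation and expand:
Initial set: {F ((Q implies ((not S iff (S or P)) implies (P and not T))) or (((not S iff (S or P)) implies (P and not T)) implies Q))}.
F ((Q implies ((not S iff (S or P)) implies (P and not T))) or (((not S iff (S or P)) implies (P and not T)) implies Q)): α-rule — add F (Q implies ((not S iff (S or P)) implies (P and not T))), F (((not S iff (S or P)) implies (P and not T)) implies Q).
F (Q implies ((not S iff (S or P)) implies (P and not T))): α-rule — add T Q, F ((not S iff (S or P)) implies (P and not T)).
F (((not S iff (S or P)) implies (P and not T)) implies Q): α-rule — add T ((not S iff (S or P)) implies (P and not T)), F Q.
× closes — contains both Q and not Q.
All 1 branch closes.
Every branch closed, so the negation is unsatisfiable and the formula is valid.

Valid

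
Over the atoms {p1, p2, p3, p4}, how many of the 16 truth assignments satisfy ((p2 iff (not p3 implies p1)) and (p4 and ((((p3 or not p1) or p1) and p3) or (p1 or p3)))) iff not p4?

5

Initial set: {(((p2 iff (not p3 implies p1)) and (p4 and ((((p3 or not p1) or p1) and p3) or (p1 or p3)))) iff not p4)}.
(((p2 iff (not p3 implies p1)) and (p4 and ((((p3 or not p1) or p1) and p3) or (p1 or p3)))) iff not p4): β-rule — branch into ((p2 iff (not p3 implies p1)) and (p4 and ((((p3 or not p1) or p1) and p3) or (p1 or p3)))), not p4  //  not ((p2 iff (not p3 implies p1)) and (p4 and ((((p3 or not p1) or p1) and p3) or (p1 or p3)))), not not p4.
  branch 1 (add ((p2 iff (not p3 implies p1)) and (p4 and ((((p3 or not p1) or p1) and p3) or (p1 or p3)))), not p4):
    ((p2 iff (not p3 implies p1)) and (p4 and ((((p3 or not p1) or p1) and p3) or (p1 or p3)))): α-rule — add (p2 iff (not p3 implies p1)), (p4 and ((((p3 or not p1) or p1) and p3) or (p1 or p3))).
    (p4 and ((((p3 or not p1) or p1) and p3) or (p1 or p3))): α-rule — add p4, ((((p3 or not p1) or p1) and p3) or (p1 or p3)).
    × closes — contains both p4 and not p4.
  branch 2 (add not ((p2 iff (not p3 implies p1)) and (p4 and ((((p3 or not p1) or p1) and p3) or (p1 or p3)))), not not p4):
    not ((p2 iff (not p3 implies p1)) and (p4 and ((((p3 or not p1) or p1) and p3) or (p1 or p3)))): β-rule — branch into not (p2 iff (not p3 implies p1))  //  not (p4 and ((((p3 or not p1) or p1) and p3) or (p1 or p3))).
      branch 2.1 (add not (p2 iff (not p3 implies p1))):
        not (p2 iff (not p3 implies p1)): β-rule — branch into p2, not (not p3 implies p1)  //  not p2, (not p3 implies p1).
          branch 2.1.1 (add p2, not (not p3 implies p1)):
            not (not p3 implies p1): α-rule — add not p3, not p1.
            ○ open, literals {p1=false, p2=true, p3=false, p4=true}.
          branch 2.1.2 (add not p2, (not p3 implies p1)):
            (not p3 implies p1): β-rule — branch into not not p3  //  p1.
              branch 2.1.2.1 (add not not p3):
                ○ open, literals {p2=false, p3=true, p4=true}.
              branch 2.1.2.2 (add p1):
                ○ open, literals {p1=true, p2=false, p4=true}.
      branch 2.2 (add not (p4 and ((((p3 or not p1) or p1) and p3) or (p1 or p3)))):
        not (p4 and ((((p3 or not p1) or p1) and p3) or (p1 or p3))): β-rule — branch into not p4  //  not ((((p3 or not p1) or p1) and p3) or (p1 or p3)).
          branch 2.2.1 (add not p4):
            × closes — contains both p4 and not p4.
          branch 2.2.2 (add not ((((p3 or not p1) or p1) and p3) or (p1 or p3))):
            not ((((p3 or not p1) or p1) and p3) or (p1 or p3)): α-rule — add not (((p3 or not p1) or p1) and p3), not (p1 or p3).
            not (p1 or p3): α-rule — add not p1, not p3.
            not (((p3 or not p1) or p1) and p3): β-rule — branch into not ((p3 or not p1) or p1)  //  not p3.
              branch 2.2.2.1 (add not ((p3 or not p1) or p1)):
                not ((p3 or not p1) or p1): α-rule — add not (p3 or not p1), not p1.
                not (p3 or not p1): α-rule — add not p3, not not p1.
                × closes — contains both p1 and not p1.
              branch 2.2.2.2 (add not p3):
                ○ open, literals {p1=false, p3=false, p4=true}.
3 branches closed, 4 open.
Each open branch fixes some atoms; the unmentioned ones are free. Counting distinct full assignments: branch {p1=false, p2=true, p3=false, p4=true} (none free) contributes 1 new; branch {p2=false, p3=true, p4=true} (p1) contributes 2 new; branch {p1=true, p2=false, p4=true} (p3) contributes 1 new; branch {p1=false, p3=false, p4=true} (p2) contributes 1 new. Total: 5.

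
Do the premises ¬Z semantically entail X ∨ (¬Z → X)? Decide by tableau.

Initial set: {T ¬Z; F (X ∨ (¬Z → X))}.
F (X ∨ (¬Z → X)): α-rule — add F X, F (¬Z → X).
F (¬Z → X): α-rule — add T ¬Z, F X.
○ open, literals {X=false, Z=false}.
0 branches closed, 1 open.
An open branch gives a countermodel: X=false, Z=false (unmentioned atoms arbitrary); the premises hold there but the conclusion fails.

No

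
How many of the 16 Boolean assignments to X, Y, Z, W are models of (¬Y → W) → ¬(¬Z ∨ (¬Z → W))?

Initial set: {((¬Y → W) → ¬(¬Z ∨ (¬Z → W)))}.
((¬Y → W) → ¬(¬Z ∨ (¬Z → W))): β-rule — branch into ¬(¬Y → W)  //  ¬(¬Z ∨ (¬Z → W)).
  branch 1 (add ¬(¬Y → W)):
    ¬(¬Y → W): α-rule — add ¬Y, ¬W.
    ○ open, literals {W=false, Y=false}.
  branch 2 (add ¬(¬Z ∨ (¬Z → W))):
    ¬(¬Z ∨ (¬Z → W)): α-rule — add ¬¬Z, ¬(¬Z → W).
    ¬(¬Z → W): α-rule — add ¬Z, ¬W.
    × closes — contains both Z and ¬Z.
1 branch closed, 1 open.
Each open branch fixes some atoms; the unmentioned ones are free. Counting distinct full assignments: branch {W=false, Y=false} (X, Z) contributes 4 new. Total: 4.

4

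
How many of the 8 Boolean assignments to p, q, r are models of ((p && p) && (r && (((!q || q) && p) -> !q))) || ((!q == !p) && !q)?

Initial set: {T (((p && p) && (r && (((!q || q) && p) -> !q))) || ((!q == !p) && !q))}.
T (((p && p) && (r && (((!q || q) && p) -> !q))) || ((!q == !p) && !q)): β-rule — branch into T ((p && p) && (r && (((!q || q) && p) -> !q)))  //  T ((!q == !p) && !q).
  branch 1 (add T ((p && p) && (r && (((!q || q) && p) -> !q)))):
    T ((p && p) && (r && (((!q || q) && p) -> !q))): α-rule — add T (p && p), T (r && (((!q || q) && p) -> !q)).
    T (p && p): α-rule — add T p, T p.
    T (r && (((!q || q) && p) -> !q)): α-rule — add T r, T (((!q || q) && p) -> !q).
    T (((!q || q) && p) -> !q): β-rule — branch into F ((!q || q) && p)  //  T !q.
      branch 1.1 (add F ((!q || q) && p)):
        F ((!q || q) && p): β-rule — branch into F (!q || q)  //  F p.
          branch 1.1.1 (add F (!q || q)):
            F (!q || q): α-rule — add F !q, F q.
            × closes — contains both q and !q.
          branch 1.1.2 (add F p):
            × closes — contains both p and !p.
      branch 1.2 (add T !q):
        ○ open, literals {p=T, q=F, r=T}.
  branch 2 (add T ((!q == !p) && !q)):
    T ((!q == !p) && !q): α-rule — add T (!q == !p), T !q.
    T (!q == !p): β-rule — branch into T !q, T !p  //  F !q, F !p.
      branch 2.1 (add T !q, T !p):
        ○ open, literals {p=F, q=F}.
      branch 2.2 (add F !q, F !p):
        × closes — contains both q and !q.
3 branches closed, 2 open.
Each open branch fixes some atoms; the unmentioned ones are free. Counting distinct full assignments: branch {p=T, q=F, r=T} (none free) contributes 1 new; branch {p=F, q=F} (r) contributes 2 new. Total: 3.

3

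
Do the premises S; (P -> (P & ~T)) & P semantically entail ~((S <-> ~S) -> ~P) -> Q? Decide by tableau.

Initial set: {T S; T ((P -> (P & ~T)) & P); F (~((S <-> ~S) -> ~P) -> Q)}.
T ((P -> (P & ~T)) & P): α-rule — add T (P -> (P & ~T)), T P.
F (~((S <-> ~S) -> ~P) -> Q): α-rule — add T ~((S <-> ~S) -> ~P), F Q.
T ~((S <-> ~S) -> ~P): α-rule — add T (S <-> ~S), F ~P.
T (P -> (P & ~T)): β-rule — branch into F P  //  T (P & ~T).
  branch 1 (add F P):
    × closes — contains both P and ~P.
  branch 2 (add T (P & ~T)):
    T (P & ~T): α-rule — add T P, T ~T.
    T (S <-> ~S): β-rule — branch into T S, T ~S  //  F S, F ~S.
      branch 2.1 (add T S, T ~S):
        × closes — contains both S and ~S.
      branch 2.2 (add F S, F ~S):
        × closes — contains both S and ~S.
All 3 branches close.
Every branch closed, so the premises entail the conclusion.

Yes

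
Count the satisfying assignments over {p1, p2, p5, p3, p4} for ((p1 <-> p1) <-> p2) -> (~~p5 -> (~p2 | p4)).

28

Initial set: {(((p1 <-> p1) <-> p2) -> (~~p5 -> (~p2 | p4)))}.
(((p1 <-> p1) <-> p2) -> (~~p5 -> (~p2 | p4))): β-rule — branch into ~((p1 <-> p1) <-> p2)  //  (~~p5 -> (~p2 | p4)).
  branch 1 (add ~((p1 <-> p1) <-> p2)):
    ~((p1 <-> p1) <-> p2): β-rule — branch into (p1 <-> p1), ~p2  //  ~(p1 <-> p1), p2.
      branch 1.1 (add (p1 <-> p1), ~p2):
        (p1 <-> p1): β-rule — branch into p1, p1  //  ~p1, ~p1.
          branch 1.1.1 (add p1, p1):
            ○ open, literals {p1=1, p2=0}.
          branch 1.1.2 (add ~p1, ~p1):
            ○ open, literals {p1=0, p2=0}.
      branch 1.2 (add ~(p1 <-> p1), p2):
        ~(p1 <-> p1): β-rule — branch into p1, ~p1  //  ~p1, p1.
          branch 1.2.1 (add p1, ~p1):
            × closes — contains both p1 and ~p1.
          branch 1.2.2 (add ~p1, p1):
            × closes — contains both p1 and ~p1.
  branch 2 (add (~~p5 -> (~p2 | p4))):
    (~~p5 -> (~p2 | p4)): β-rule — branch into ~~~p5  //  (~p2 | p4).
      branch 2.1 (add ~~~p5):
        ~~~p5: drop double negation, giving ~p5.
        ○ open, literals {p5=0}.
      branch 2.2 (add (~p2 | p4)):
        (~p2 | p4): β-rule — branch into ~p2  //  p4.
          branch 2.2.1 (add ~p2):
            ○ open, literals {p2=0}.
          branch 2.2.2 (add p4):
            ○ open, literals {p4=1}.
2 branches closed, 5 open.
Each open branch fixes some atoms; the unmentioned ones are free. Counting distinct full assignments: branch {p1=1, p2=0} (p5, p3, p4) contributes 8 new; branch {p1=0, p2=0} (p5, p3, p4) contributes 8 new; branch {p5=0} (p1, p2, p3, p4) contributes 8 new; branch {p2=0} (p1, p5, p3, p4) contributes 0 new; branch {p4=1} (p1, p2, p5, p3) contributes 4 new. Total: 28.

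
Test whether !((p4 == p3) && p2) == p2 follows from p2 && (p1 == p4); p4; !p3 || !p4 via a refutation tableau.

Yes

Initial set: {(p2 && (p1 == p4)); p4; (!p3 || !p4); !(!((p4 == p3) && p2) == p2)}.
(p2 && (p1 == p4)): α-rule — add p2, (p1 == p4).
(!p3 || !p4): β-rule — branch into !p3  //  !p4.
  branch 1 (add !p3):
    !(!((p4 == p3) && p2) == p2): β-rule — branch into !((p4 == p3) && p2), !p2  //  !!((p4 == p3) && p2), p2.
      branch 1.1 (add !((p4 == p3) && p2), !p2):
        × closes — contains both p2 and !p2.
      branch 1.2 (add !!((p4 == p3) && p2), p2):
        !!((p4 == p3) && p2): α-rule — add (p4 == p3), p2.
        (p1 == p4): β-rule — branch into p1, p4  //  !p1, !p4.
          branch 1.2.1 (add p1, p4):
            (p4 == p3): β-rule — branch into p4, p3  //  !p4, !p3.
              branch 1.2.1.1 (add p4, p3):
                × closes — contains both p3 and !p3.
              branch 1.2.1.2 (add !p4, !p3):
                × closes — contains both p4 and !p4.
          branch 1.2.2 (add !p1, !p4):
            × closes — contains both p4 and !p4.
  branch 2 (add !p4):
    × closes — contains both p4 and !p4.
All 5 branches close.
Every branch closed, so the premises entail the conclusion.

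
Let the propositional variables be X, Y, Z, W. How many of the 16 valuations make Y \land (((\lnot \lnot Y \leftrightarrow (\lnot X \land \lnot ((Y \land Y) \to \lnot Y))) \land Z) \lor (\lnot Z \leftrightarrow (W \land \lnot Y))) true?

Initial set: {T (Y \land (((\lnot \lnot Y \leftrightarrow (\lnot X \land \lnot ((Y \land Y) \to \lnot Y))) \land Z) \lor (\lnot Z \leftrightarrow (W \land \lnot Y))))}.
T (Y \land (((\lnot \lnot Y \leftrightarrow (\lnot X \land \lnot ((Y \land Y) \to \lnot Y))) \land Z) \lor (\lnot Z \leftrightarrow (W \land \lnot Y)))): α-rule — add T Y, T (((\lnot \lnot Y \leftrightarrow (\lnot X \land \lnot ((Y \land Y) \to \lnot Y))) \land Z) \lor (\lnot Z \leftrightarrow (W \land \lnot Y))).
T (((\lnot \lnot Y \leftrightarrow (\lnot X \land \lnot ((Y \land Y) \to \lnot Y))) \land Z) \lor (\lnot Z \leftrightarrow (W \land \lnot Y))): β-rule — branch into T ((\lnot \lnot Y \leftrightarrow (\lnot X \land \lnot ((Y \land Y) \to \lnot Y))) \land Z)  //  T (\lnot Z \leftrightarrow (W \land \lnot Y)).
  branch 1 (add T ((\lnot \lnot Y \leftrightarrow (\lnot X \land \lnot ((Y \land Y) \to \lnot Y))) \land Z)):
    T ((\lnot \lnot Y \leftrightarrow (\lnot X \land \lnot ((Y \land Y) \to \lnot Y))) \land Z): α-rule — add T (\lnot \lnot Y \leftrightarrow (\lnot X \land \lnot ((Y \land Y) \to \lnot Y))), T Z.
    T (\lnot \lnot Y \leftrightarrow (\lnot X \land \lnot ((Y \land Y) \to \lnot Y))): β-rule — branch into T \lnot \lnot Y, T (\lnot X \land \lnot ((Y \land Y) \to \lnot Y))  //  F \lnot \lnot Y, F (\lnot X \land \lnot ((Y \land Y) \to \lnot Y)).
      branch 1.1 (add T \lnot \lnot Y, T (\lnot X \land \lnot ((Y \land Y) \to \lnot Y))):
        T \lnot \lnot Y: drop double negation, giving T Y.
        T (\lnot X \land \lnot ((Y \land Y) \to \lnot Y)): α-rule — add T \lnot X, T \lnot ((Y \land Y) \to \lnot Y).
        T \lnot ((Y \land Y) \to \lnot Y): α-rule — add T (Y \land Y), F \lnot Y.
        T (Y \land Y): α-rule — add T Y, T Y.
        ○ open, literals {X=F, Y=T, Z=T}.
      branch 1.2 (add F \lnot \lnot Y, F (\lnot X \land \lnot ((Y \land Y) \to \lnot Y))):
        F \lnot \lnot Y: drop double negation, giving F Y.
        × closes — contains both Y and \lnot Y.
  branch 2 (add T (\lnot Z \leftrightarrow (W \land \lnot Y))):
    T (\lnot Z \leftrightarrow (W \land \lnot Y)): β-rule — branch into T \lnot Z, T (W \land \lnot Y)  //  F \lnot Z, F (W \land \lnot Y).
      branch 2.1 (add T \lnot Z, T (W \land \lnot Y)):
        T (W \land \lnot Y): α-rule — add T W, T \lnot Y.
        × closes — contains both Y and \lnot Y.
      branch 2.2 (add F \lnot Z, F (W \land \lnot Y)):
        F (W \land \lnot Y): β-rule — branch into F W  //  F \lnot Y.
          branch 2.2.1 (add F W):
            ○ open, literals {W=F, Y=T, Z=T}.
          branch 2.2.2 (add F \lnot Y):
            ○ open, literals {Y=T, Z=T}.
2 branches closed, 3 open.
Each open branch fixes some atoms; the unmentioned ones are free. Counting distinct full assignments: branch {X=F, Y=T, Z=T} (W) contributes 2 new; branch {W=F, Y=T, Z=T} (X) contributes 1 new; branch {Y=T, Z=T} (X, W) contributes 1 new. Total: 4.

4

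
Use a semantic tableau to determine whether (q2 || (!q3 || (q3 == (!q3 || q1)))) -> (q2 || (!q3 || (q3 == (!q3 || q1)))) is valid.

Valid

Assume the negation and expand:
Initial set: {F ((q2 || (!q3 || (q3 == (!q3 || q1)))) -> (q2 || (!q3 || (q3 == (!q3 || q1)))))}.
F ((q2 || (!q3 || (q3 == (!q3 || q1)))) -> (q2 || (!q3 || (q3 == (!q3 || q1))))): α-rule — add T (q2 || (!q3 || (q3 == (!q3 || q1)))), F (q2 || (!q3 || (q3 == (!q3 || q1)))).
F (q2 || (!q3 || (q3 == (!q3 || q1)))): α-rule — add F q2, F (!q3 || (q3 == (!q3 || q1))).
F (!q3 || (q3 == (!q3 || q1))): α-rule — add F !q3, F (q3 == (!q3 || q1)).
T (q2 || (!q3 || (q3 == (!q3 || q1)))): β-rule — branch into T q2  //  T (!q3 || (q3 == (!q3 || q1))).
  branch 1 (add T q2):
    × closes — contains both q2 and !q2.
  branch 2 (add T (!q3 || (q3 == (!q3 || q1)))):
    F (q3 == (!q3 || q1)): β-rule — branch into T q3, F (!q3 || q1)  //  F q3, T (!q3 || q1).
      branch 2.1 (add T q3, F (!q3 || q1)):
        F (!q3 || q1): α-rule — add F !q3, F q1.
        T (!q3 || (q3 == (!q3 || q1))): β-rule — branch into T !q3  //  T (q3 == (!q3 || q1)).
          branch 2.1.1 (add T !q3):
            × closes — contains both q3 and !q3.
          branch 2.1.2 (add T (q3 == (!q3 || q1))):
            T (q3 == (!q3 || q1)): β-rule — branch into T q3, T (!q3 || q1)  //  F q3, F (!q3 || q1).
              branch 2.1.2.1 (add T q3, T (!q3 || q1)):
                T (!q3 || q1): β-rule — branch into T !q3  //  T q1.
                  branch 2.1.2.1.1 (add T !q3):
                    × closes — contains both q3 and !q3.
                  branch 2.1.2.1.2 (add T q1):
                    × closes — contains both q1 and !q1.
              branch 2.1.2.2 (add F q3, F (!q3 || q1)):
                × closes — contains both q3 and !q3.
      branch 2.2 (add F q3, T (!q3 || q1)):
        × closes — contains both q3 and !q3.
All 6 branches close.
Every branch closed, so the negation is unsatisfiable and the formula is valid.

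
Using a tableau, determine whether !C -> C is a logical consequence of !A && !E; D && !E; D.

Initial set: {(!A && !E); (D && !E); D; !(!C -> C)}.
(!A && !E): α-rule — add !A, !E.
(D && !E): α-rule — add D, !E.
!(!C -> C): α-rule — add !C, !C.
○ open, literals {A=false, C=false, D=true, E=false}.
0 branches closed, 1 open.
An open branch gives a countermodel: A=false, C=false, D=true, E=false (unmentioned atoms arbitrary); the premises hold there but the conclusion fails.

No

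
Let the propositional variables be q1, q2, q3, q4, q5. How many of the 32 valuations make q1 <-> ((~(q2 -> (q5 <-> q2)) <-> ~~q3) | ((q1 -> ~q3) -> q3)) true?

16

Initial set: {(q1 <-> ((~(q2 -> (q5 <-> q2)) <-> ~~q3) | ((q1 -> ~q3) -> q3)))}.
(q1 <-> ((~(q2 -> (q5 <-> q2)) <-> ~~q3) | ((q1 -> ~q3) -> q3))): β-rule — branch into q1, ((~(q2 -> (q5 <-> q2)) <-> ~~q3) | ((q1 -> ~q3) -> q3))  //  ~q1, ~((~(q2 -> (q5 <-> q2)) <-> ~~q3) | ((q1 -> ~q3) -> q3)).
  branch 1 (add q1, ((~(q2 -> (q5 <-> q2)) <-> ~~q3) | ((q1 -> ~q3) -> q3))):
    ((~(q2 -> (q5 <-> q2)) <-> ~~q3) | ((q1 -> ~q3) -> q3)): β-rule — branch into (~(q2 -> (q5 <-> q2)) <-> ~~q3)  //  ((q1 -> ~q3) -> q3).
      branch 1.1 (add (~(q2 -> (q5 <-> q2)) <-> ~~q3)):
        (~(q2 -> (q5 <-> q2)) <-> ~~q3): β-rule — branch into ~(q2 -> (q5 <-> q2)), ~~q3  //  ~~(q2 -> (q5 <-> q2)), ~~~q3.
          branch 1.1.1 (add ~(q2 -> (q5 <-> q2)), ~~q3):
            ~(q2 -> (q5 <-> q2)): α-rule — add q2, ~(q5 <-> q2).
            ~~q3: drop double negation, giving q3.
            ~(q5 <-> q2): β-rule — branch into q5, ~q2  //  ~q5, q2.
              branch 1.1.1.1 (add q5, ~q2):
                × closes — contains both q2 and ~q2.
              branch 1.1.1.2 (add ~q5, q2):
                ○ open, literals {q1=T, q2=T, q3=T, q5=F}.
          branch 1.1.2 (add ~~(q2 -> (q5 <-> q2)), ~~~q3):
            ~~~q3: drop double negation, giving ~q3.
            ~~(q2 -> (q5 <-> q2)): β-rule — branch into ~q2  //  (q5 <-> q2).
              branch 1.1.2.1 (add ~q2):
                ○ open, literals {q1=T, q2=F, q3=F}.
              branch 1.1.2.2 (add (q5 <-> q2)):
                (q5 <-> q2): β-rule — branch into q5, q2  //  ~q5, ~q2.
                  branch 1.1.2.2.1 (add q5, q2):
                    ○ open, literals {q1=T, q2=T, q3=F, q5=T}.
                  branch 1.1.2.2.2 (add ~q5, ~q2):
                    ○ open, literals {q1=T, q2=F, q3=F, q5=F}.
      branch 1.2 (add ((q1 -> ~q3) -> q3)):
        ((q1 -> ~q3) -> q3): β-rule — branch into ~(q1 -> ~q3)  //  q3.
          branch 1.2.1 (add ~(q1 -> ~q3)):
            ~(q1 -> ~q3): α-rule — add q1, ~~q3.
            ○ open, literals {q1=T, q3=T}.
          branch 1.2.2 (add q3):
            ○ open, literals {q1=T, q3=T}.
  branch 2 (add ~q1, ~((~(q2 -> (q5 <-> q2)) <-> ~~q3) | ((q1 -> ~q3) -> q3))):
    ~((~(q2 -> (q5 <-> q2)) <-> ~~q3) | ((q1 -> ~q3) -> q3)): α-rule — add ~(~(q2 -> (q5 <-> q2)) <-> ~~q3), ~((q1 -> ~q3) -> q3).
    ~((q1 -> ~q3) -> q3): α-rule — add (q1 -> ~q3), ~q3.
    ~(~(q2 -> (q5 <-> q2)) <-> ~~q3): β-rule — branch into ~(q2 -> (q5 <-> q2)), ~~~q3  //  ~~(q2 -> (q5 <-> q2)), ~~q3.
      branch 2.1 (add ~(q2 -> (q5 <-> q2)), ~~~q3):
        ~(q2 -> (q5 <-> q2)): α-rule — add q2, ~(q5 <-> q2).
        ~~~q3: drop double negation, giving ~q3.
        (q1 -> ~q3): β-rule — branch into ~q1  //  ~q3.
          branch 2.1.1 (add ~q1):
            ~(q5 <-> q2): β-rule — branch into q5, ~q2  //  ~q5, q2.
              branch 2.1.1.1 (add q5, ~q2):
                × closes — contains both q2 and ~q2.
              branch 2.1.1.2 (add ~q5, q2):
                ○ open, literals {q1=F, q2=T, q3=F, q5=F}.
          branch 2.1.2 (add ~q3):
            ~(q5 <-> q2): β-rule — branch into q5, ~q2  //  ~q5, q2.
              branch 2.1.2.1 (add q5, ~q2):
                × closes — contains both q2 and ~q2.
              branch 2.1.2.2 (add ~q5, q2):
                ○ open, literals {q1=F, q2=T, q3=F, q5=F}.
      branch 2.2 (add ~~(q2 -> (q5 <-> q2)), ~~q3):
        ~~q3: drop double negation, giving q3.
        × closes — contains both q3 and ~q3.
4 branches closed, 8 open.
Each open branch fixes some atoms; the unmentioned ones are free. Counting distinct full assignments: branch {q1=T, q2=T, q3=T, q5=F} (q4) contributes 2 new; branch {q1=T, q2=F, q3=F} (q4, q5) contributes 4 new; branch {q1=T, q2=T, q3=F, q5=T} (q4) contributes 2 new; branch {q1=T, q2=F, q3=F, q5=F} (q4) contributes 0 new; branch {q1=T, q3=T} (q2, q4, q5) contributes 6 new; branch {q1=T, q3=T} (q2, q4, q5) contributes 0 new; branch {q1=F, q2=T, q3=F, q5=F} (q4) contributes 2 new; branch {q1=F, q2=T, q3=F, q5=F} (q4) contributes 0 new. Total: 16.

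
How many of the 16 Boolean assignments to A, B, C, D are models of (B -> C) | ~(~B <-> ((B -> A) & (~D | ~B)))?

Initial set: {((B -> C) | ~(~B <-> ((B -> A) & (~D | ~B))))}.
((B -> C) | ~(~B <-> ((B -> A) & (~D | ~B)))): β-rule — branch into (B -> C)  //  ~(~B <-> ((B -> A) & (~D | ~B))).
  branch 1 (add (B -> C)):
    (B -> C): β-rule — branch into ~B  //  C.
      branch 1.1 (add ~B):
        ○ open, literals {B=F}.
      branch 1.2 (add C):
        ○ open, literals {C=T}.
  branch 2 (add ~(~B <-> ((B -> A) & (~D | ~B)))):
    ~(~B <-> ((B -> A) & (~D | ~B))): β-rule — branch into ~B, ~((B -> A) & (~D | ~B))  //  ~~B, ((B -> A) & (~D | ~B)).
      branch 2.1 (add ~B, ~((B -> A) & (~D | ~B))):
        ~((B -> A) & (~D | ~B)): β-rule — branch into ~(B -> A)  //  ~(~D | ~B).
          branch 2.1.1 (add ~(B -> A)):
            ~(B -> A): α-rule — add B, ~A.
            × closes — contains both B and ~B.
          branch 2.1.2 (add ~(~D | ~B)):
            ~(~D | ~B): α-rule — add ~~D, ~~B.
            × closes — contains both B and ~B.
      branch 2.2 (add ~~B, ((B -> A) & (~D | ~B))):
        ((B -> A) & (~D | ~B)): α-rule — add (B -> A), (~D | ~B).
        (B -> A): β-rule — branch into ~B  //  A.
          branch 2.2.1 (add ~B):
            × closes — contains both B and ~B.
          branch 2.2.2 (add A):
            (~D | ~B): β-rule — branch into ~D  //  ~B.
              branch 2.2.2.1 (add ~D):
                ○ open, literals {A=T, B=T, D=F}.
              branch 2.2.2.2 (add ~B):
                × closes — contains both B and ~B.
4 branches closed, 3 open.
Each open branch fixes some atoms; the unmentioned ones are free. Counting distinct full assignments: branch {B=F} (A, C, D) contributes 8 new; branch {C=T} (A, B, D) contributes 4 new; branch {A=T, B=T, D=F} (C) contributes 1 new. Total: 13.

13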